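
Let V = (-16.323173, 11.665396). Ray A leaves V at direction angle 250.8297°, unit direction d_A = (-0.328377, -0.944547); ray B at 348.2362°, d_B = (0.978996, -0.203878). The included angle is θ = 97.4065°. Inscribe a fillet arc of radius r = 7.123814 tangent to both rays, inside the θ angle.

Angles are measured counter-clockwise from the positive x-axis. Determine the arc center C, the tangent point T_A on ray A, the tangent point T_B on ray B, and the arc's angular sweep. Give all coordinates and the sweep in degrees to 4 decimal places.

bisector direction at 299.5330° = (0.492924,-0.870072)
center distance |VC| = r/sin(θ/2) = 7.123814/sin(48.7032°) = 9.481963
C = V + |VC|·bis = (-11.6493,3.4154)
T_A = V + ((C−V)·d_A)·d_A = V + 6.2577·d_A = (-18.3781,5.7547)
T_B = V + ((C−V)·d_B)·d_B = V + 6.2577·d_B = (-10.1969,10.3896)
sweep = 180° − θ = 82.5935°

center=(-11.6493,3.4154) T_A=(-18.3781,5.7547) T_B=(-10.1969,10.3896) sweep=82.5935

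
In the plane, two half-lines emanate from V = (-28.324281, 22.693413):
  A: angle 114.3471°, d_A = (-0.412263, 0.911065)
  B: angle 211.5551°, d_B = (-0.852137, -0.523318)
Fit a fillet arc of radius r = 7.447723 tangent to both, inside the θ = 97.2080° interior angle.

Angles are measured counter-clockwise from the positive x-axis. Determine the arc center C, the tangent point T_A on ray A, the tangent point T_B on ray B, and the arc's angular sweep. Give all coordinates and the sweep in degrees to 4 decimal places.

bisector direction at 162.9511° = (-0.956055,0.293188)
center distance |VC| = r/sin(θ/2) = 7.447723/sin(48.6040°) = 9.928216
C = V + |VC|·bis = (-37.8162,25.6042)
T_A = V + ((C−V)·d_A)·d_A = V + 6.5651·d_A = (-31.0308,28.6747)
T_B = V + ((C−V)·d_B)·d_B = V + 6.5651·d_B = (-33.9187,19.2578)
sweep = 180° − θ = 82.7920°

center=(-37.8162,25.6042) T_A=(-31.0308,28.6747) T_B=(-33.9187,19.2578) sweep=82.7920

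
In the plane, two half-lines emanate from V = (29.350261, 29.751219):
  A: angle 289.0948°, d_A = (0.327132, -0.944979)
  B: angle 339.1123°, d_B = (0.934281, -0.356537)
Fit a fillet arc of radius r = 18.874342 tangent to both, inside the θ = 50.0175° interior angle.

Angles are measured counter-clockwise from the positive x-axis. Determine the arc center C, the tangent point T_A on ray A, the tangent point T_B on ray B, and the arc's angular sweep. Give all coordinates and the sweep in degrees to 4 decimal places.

bisector direction at 314.1036° = (0.695957,-0.718083)
center distance |VC| = r/sin(θ/2) = 18.874342/sin(25.0087°) = 44.645877
C = V + |VC|·bis = (60.4219,-2.3082)
T_A = V + ((C−V)·d_A)·d_A = V + 40.4600·d_A = (42.5860,-8.4826)
T_B = V + ((C−V)·d_B)·d_B = V + 40.4600·d_B = (67.1513,15.3257)
sweep = 180° − θ = 129.9825°

center=(60.4219,-2.3082) T_A=(42.5860,-8.4826) T_B=(67.1513,15.3257) sweep=129.9825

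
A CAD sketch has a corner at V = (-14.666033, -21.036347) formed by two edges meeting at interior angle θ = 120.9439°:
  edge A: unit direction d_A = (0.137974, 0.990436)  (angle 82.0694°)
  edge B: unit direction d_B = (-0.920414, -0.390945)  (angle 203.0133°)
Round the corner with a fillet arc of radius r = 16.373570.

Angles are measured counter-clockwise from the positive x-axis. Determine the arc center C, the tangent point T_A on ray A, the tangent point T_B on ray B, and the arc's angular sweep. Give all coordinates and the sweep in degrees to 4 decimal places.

center=(-29.6034,-9.5916) T_A=(-13.3864,-11.8507) T_B=(-23.2022,-24.6621) sweep=59.0561

bisector direction at 142.5414° = (-0.793792,0.608189)
center distance |VC| = r/sin(θ/2) = 16.373570/sin(60.4719°) = 18.817718
C = V + |VC|·bis = (-29.6034,-9.5916)
T_A = V + ((C−V)·d_A)·d_A = V + 9.2743·d_A = (-13.3864,-11.8507)
T_B = V + ((C−V)·d_B)·d_B = V + 9.2743·d_B = (-23.2022,-24.6621)
sweep = 180° − θ = 59.0561°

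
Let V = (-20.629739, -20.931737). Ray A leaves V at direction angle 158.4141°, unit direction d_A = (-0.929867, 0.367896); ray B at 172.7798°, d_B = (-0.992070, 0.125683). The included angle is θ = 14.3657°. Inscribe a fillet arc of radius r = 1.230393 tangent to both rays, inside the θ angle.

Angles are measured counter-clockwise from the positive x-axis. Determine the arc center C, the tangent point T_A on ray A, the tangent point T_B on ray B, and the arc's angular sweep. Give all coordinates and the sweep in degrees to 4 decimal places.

center=(-30.1607,-18.4840) T_A=(-29.7081,-17.3399) T_B=(-30.3154,-19.7047) sweep=165.6343

bisector direction at 165.5969° = (-0.968570,0.248741)
center distance |VC| = r/sin(θ/2) = 1.230393/sin(7.1829°) = 9.840289
C = V + |VC|·bis = (-30.1607,-18.4840)
T_A = V + ((C−V)·d_A)·d_A = V + 9.7631·d_A = (-29.7081,-17.3399)
T_B = V + ((C−V)·d_B)·d_B = V + 9.7631·d_B = (-30.3154,-19.7047)
sweep = 180° − θ = 165.6343°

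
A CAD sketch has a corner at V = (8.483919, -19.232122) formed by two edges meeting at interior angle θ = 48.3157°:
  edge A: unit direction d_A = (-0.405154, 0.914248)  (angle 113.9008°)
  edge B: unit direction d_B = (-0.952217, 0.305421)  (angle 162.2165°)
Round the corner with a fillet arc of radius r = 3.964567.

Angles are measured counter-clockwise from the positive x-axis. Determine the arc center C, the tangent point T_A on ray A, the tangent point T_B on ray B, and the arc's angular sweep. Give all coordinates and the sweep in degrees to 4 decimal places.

bisector direction at 138.0587° = (-0.743829,0.668370)
center distance |VC| = r/sin(θ/2) = 3.964567/sin(24.1578°) = 9.687351
C = V + |VC|·bis = (1.2782,-12.7574)
T_A = V + ((C−V)·d_A)·d_A = V + 8.8389·d_A = (4.9028,-11.1511)
T_B = V + ((C−V)·d_B)·d_B = V + 8.8389·d_B = (0.0673,-16.5325)
sweep = 180° − θ = 131.6843°

center=(1.2782,-12.7574) T_A=(4.9028,-11.1511) T_B=(0.0673,-16.5325) sweep=131.6843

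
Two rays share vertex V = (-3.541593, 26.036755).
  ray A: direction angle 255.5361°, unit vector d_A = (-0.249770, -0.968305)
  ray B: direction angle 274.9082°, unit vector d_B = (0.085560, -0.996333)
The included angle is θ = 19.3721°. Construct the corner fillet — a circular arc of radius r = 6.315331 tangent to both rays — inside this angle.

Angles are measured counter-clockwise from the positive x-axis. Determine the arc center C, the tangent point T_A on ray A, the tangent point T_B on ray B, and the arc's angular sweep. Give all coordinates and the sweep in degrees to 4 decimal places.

bisector direction at 265.2222° = (-0.083293,-0.996525)
center distance |VC| = r/sin(θ/2) = 6.315331/sin(9.6860°) = 37.535538
C = V + |VC|·bis = (-6.6680,-11.3684)
T_A = V + ((C−V)·d_A)·d_A = V + 37.0004·d_A = (-12.7832,-9.7910)
T_B = V + ((C−V)·d_B)·d_B = V + 37.0004·d_B = (-0.3759,-10.8280)
sweep = 180° − θ = 160.6279°

center=(-6.6680,-11.3684) T_A=(-12.7832,-9.7910) T_B=(-0.3759,-10.8280) sweep=160.6279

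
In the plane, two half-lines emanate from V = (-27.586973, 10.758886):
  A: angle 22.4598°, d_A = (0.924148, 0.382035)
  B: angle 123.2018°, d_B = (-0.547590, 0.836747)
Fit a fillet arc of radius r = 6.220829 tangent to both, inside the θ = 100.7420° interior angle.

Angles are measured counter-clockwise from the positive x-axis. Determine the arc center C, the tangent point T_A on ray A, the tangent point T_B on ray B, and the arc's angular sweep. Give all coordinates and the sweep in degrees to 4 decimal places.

center=(-25.2027,18.4760) T_A=(-22.8261,12.7270) T_B=(-30.4079,15.0695) sweep=79.2580

bisector direction at 72.8308° = (0.295194,0.955437)
center distance |VC| = r/sin(θ/2) = 6.220829/sin(50.3710°) = 8.077000
C = V + |VC|·bis = (-25.2027,18.4760)
T_A = V + ((C−V)·d_A)·d_A = V + 5.1516·d_A = (-22.8261,12.7270)
T_B = V + ((C−V)·d_B)·d_B = V + 5.1516·d_B = (-30.4079,15.0695)
sweep = 180° − θ = 79.2580°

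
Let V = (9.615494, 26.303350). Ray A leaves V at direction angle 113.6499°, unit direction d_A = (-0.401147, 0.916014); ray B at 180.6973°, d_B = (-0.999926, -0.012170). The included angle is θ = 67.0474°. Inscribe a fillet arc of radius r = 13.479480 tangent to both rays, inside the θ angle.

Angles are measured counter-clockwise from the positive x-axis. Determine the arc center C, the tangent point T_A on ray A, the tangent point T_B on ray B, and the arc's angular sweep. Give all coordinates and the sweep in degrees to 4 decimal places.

center=(-10.8940,39.5342) T_A=(1.4534,44.9415) T_B=(-10.7300,26.0557) sweep=112.9526

bisector direction at 147.1736° = (-0.840317,0.542095)
center distance |VC| = r/sin(θ/2) = 13.479480/sin(33.5237°) = 24.406885
C = V + |VC|·bis = (-10.8940,39.5342)
T_A = V + ((C−V)·d_A)·d_A = V + 20.3470·d_A = (1.4534,44.9415)
T_B = V + ((C−V)·d_B)·d_B = V + 20.3470·d_B = (-10.7300,26.0557)
sweep = 180° − θ = 112.9526°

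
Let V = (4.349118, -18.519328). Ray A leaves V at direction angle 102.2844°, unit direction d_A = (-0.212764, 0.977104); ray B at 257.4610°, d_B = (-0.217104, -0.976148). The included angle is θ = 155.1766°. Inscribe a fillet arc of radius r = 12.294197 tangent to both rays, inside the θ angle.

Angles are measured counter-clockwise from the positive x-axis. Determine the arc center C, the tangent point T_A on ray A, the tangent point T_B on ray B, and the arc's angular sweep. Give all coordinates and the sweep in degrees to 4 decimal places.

center=(-8.2393,-18.4914) T_A=(3.7734,-15.8756) T_B=(3.7617,-21.1605) sweep=24.8234

bisector direction at 179.8727° = (-0.999998,0.002222)
center distance |VC| = r/sin(θ/2) = 12.294197/sin(77.5883°) = 12.588408
C = V + |VC|·bis = (-8.2393,-18.4914)
T_A = V + ((C−V)·d_A)·d_A = V + 2.7057·d_A = (3.7734,-15.8756)
T_B = V + ((C−V)·d_B)·d_B = V + 2.7057·d_B = (3.7617,-21.1605)
sweep = 180° − θ = 24.8234°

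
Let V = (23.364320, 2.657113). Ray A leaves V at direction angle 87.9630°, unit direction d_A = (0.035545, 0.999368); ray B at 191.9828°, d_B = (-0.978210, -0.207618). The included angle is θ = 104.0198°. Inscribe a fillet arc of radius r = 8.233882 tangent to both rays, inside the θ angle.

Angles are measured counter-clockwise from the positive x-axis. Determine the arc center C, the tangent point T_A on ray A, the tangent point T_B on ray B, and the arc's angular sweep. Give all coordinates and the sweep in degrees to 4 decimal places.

center=(15.3642,9.3764) T_A=(23.5929,9.0838) T_B=(17.0737,1.3220) sweep=75.9802

bisector direction at 139.9729° = (-0.765740,0.643150)
center distance |VC| = r/sin(θ/2) = 8.233882/sin(52.0099°) = 10.447536
C = V + |VC|·bis = (15.3642,9.3764)
T_A = V + ((C−V)·d_A)·d_A = V + 6.4307·d_A = (23.5929,9.0838)
T_B = V + ((C−V)·d_B)·d_B = V + 6.4307·d_B = (17.0737,1.3220)
sweep = 180° − θ = 75.9802°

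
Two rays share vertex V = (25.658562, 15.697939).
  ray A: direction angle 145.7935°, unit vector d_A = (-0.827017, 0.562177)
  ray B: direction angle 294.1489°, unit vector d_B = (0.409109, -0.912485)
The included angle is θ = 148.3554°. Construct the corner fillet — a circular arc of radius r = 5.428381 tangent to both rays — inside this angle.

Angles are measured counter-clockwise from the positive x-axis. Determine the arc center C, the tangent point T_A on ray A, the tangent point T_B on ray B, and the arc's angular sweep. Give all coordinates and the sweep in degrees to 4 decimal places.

bisector direction at 219.9712° = (-0.766367,-0.642402)
center distance |VC| = r/sin(θ/2) = 5.428381/sin(74.1777°) = 5.642151
C = V + |VC|·bis = (21.3346,12.0734)
T_A = V + ((C−V)·d_A)·d_A = V + 1.5384·d_A = (24.3863,16.5628)
T_B = V + ((C−V)·d_B)·d_B = V + 1.5384·d_B = (26.2879,14.2942)
sweep = 180° − θ = 31.6446°

center=(21.3346,12.0734) T_A=(24.3863,16.5628) T_B=(26.2879,14.2942) sweep=31.6446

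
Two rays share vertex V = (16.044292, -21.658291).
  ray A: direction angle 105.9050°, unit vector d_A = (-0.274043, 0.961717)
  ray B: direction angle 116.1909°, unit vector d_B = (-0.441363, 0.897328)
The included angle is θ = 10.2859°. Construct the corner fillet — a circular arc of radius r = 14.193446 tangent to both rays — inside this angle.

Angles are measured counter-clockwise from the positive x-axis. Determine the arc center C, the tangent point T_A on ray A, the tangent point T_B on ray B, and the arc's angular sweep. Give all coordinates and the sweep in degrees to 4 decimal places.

center=(-40.8222,126.1142) T_A=(-27.1721,130.0038) T_B=(-53.5584,119.8497) sweep=169.7141

bisector direction at 111.0480° = (-0.359149,0.933280)
center distance |VC| = r/sin(θ/2) = 14.193446/sin(5.1429°) = 158.336678
C = V + |VC|·bis = (-40.8222,126.1142)
T_A = V + ((C−V)·d_A)·d_A = V + 157.6992·d_A = (-27.1721,130.0038)
T_B = V + ((C−V)·d_B)·d_B = V + 157.6992·d_B = (-53.5584,119.8497)
sweep = 180° − θ = 169.7141°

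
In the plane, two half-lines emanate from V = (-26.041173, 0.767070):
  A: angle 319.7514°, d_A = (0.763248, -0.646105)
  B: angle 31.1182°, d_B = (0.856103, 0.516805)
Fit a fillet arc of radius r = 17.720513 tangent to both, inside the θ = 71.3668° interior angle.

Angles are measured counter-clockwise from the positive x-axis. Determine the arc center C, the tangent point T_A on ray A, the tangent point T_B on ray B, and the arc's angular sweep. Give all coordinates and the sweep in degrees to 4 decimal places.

bisector direction at 355.4348° = (0.996827,-0.079593)
center distance |VC| = r/sin(θ/2) = 17.720513/sin(35.6834°) = 30.379451
C = V + |VC|·bis = (4.2419,-1.6509)
T_A = V + ((C−V)·d_A)·d_A = V + 24.6758·d_A = (-7.2074,-15.1761)
T_B = V + ((C−V)·d_B)·d_B = V + 24.6758·d_B = (-4.9162,13.5196)
sweep = 180° − θ = 108.6332°

center=(4.2419,-1.6509) T_A=(-7.2074,-15.1761) T_B=(-4.9162,13.5196) sweep=108.6332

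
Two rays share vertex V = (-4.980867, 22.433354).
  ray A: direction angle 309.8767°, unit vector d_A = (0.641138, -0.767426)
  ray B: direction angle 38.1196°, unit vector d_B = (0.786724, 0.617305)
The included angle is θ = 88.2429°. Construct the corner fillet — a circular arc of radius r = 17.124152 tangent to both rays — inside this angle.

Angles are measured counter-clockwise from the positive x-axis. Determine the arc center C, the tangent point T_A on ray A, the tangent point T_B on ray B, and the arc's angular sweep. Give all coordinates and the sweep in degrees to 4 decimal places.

bisector direction at 353.9982° = (0.994519,-0.104561)
center distance |VC| = r/sin(θ/2) = 17.124152/sin(44.1215°) = 24.597249
C = V + |VC|·bis = (19.4816,19.8615)
T_A = V + ((C−V)·d_A)·d_A = V + 17.6575·d_A = (6.3400,8.8825)
T_B = V + ((C−V)·d_B)·d_B = V + 17.6575·d_B = (8.9107,33.3334)
sweep = 180° − θ = 91.7571°

center=(19.4816,19.8615) T_A=(6.3400,8.8825) T_B=(8.9107,33.3334) sweep=91.7571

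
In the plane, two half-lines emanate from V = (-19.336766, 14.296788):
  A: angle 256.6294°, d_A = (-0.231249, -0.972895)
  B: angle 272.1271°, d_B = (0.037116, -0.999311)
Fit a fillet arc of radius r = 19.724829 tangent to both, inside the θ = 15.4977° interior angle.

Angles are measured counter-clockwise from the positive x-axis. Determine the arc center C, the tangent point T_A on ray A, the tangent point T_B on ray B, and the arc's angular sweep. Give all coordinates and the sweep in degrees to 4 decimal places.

center=(-33.6677,-131.2925) T_A=(-52.8579,-126.7312) T_B=(-13.9565,-130.5604) sweep=164.5023

bisector direction at 264.3782° = (-0.097961,-0.995190)
center distance |VC| = r/sin(θ/2) = 19.724829/sin(7.7489°) = 146.292936
C = V + |VC|·bis = (-33.6677,-131.2925)
T_A = V + ((C−V)·d_A)·d_A = V + 144.9571·d_A = (-52.8579,-126.7312)
T_B = V + ((C−V)·d_B)·d_B = V + 144.9571·d_B = (-13.9565,-130.5604)
sweep = 180° − θ = 164.5023°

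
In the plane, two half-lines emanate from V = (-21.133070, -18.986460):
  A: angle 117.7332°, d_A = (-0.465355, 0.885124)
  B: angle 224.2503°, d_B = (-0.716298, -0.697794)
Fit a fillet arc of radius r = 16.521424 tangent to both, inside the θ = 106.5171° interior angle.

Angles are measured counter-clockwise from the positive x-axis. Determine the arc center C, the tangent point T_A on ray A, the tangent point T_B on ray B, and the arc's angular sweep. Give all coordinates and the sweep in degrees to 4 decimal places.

center=(-41.4959,-15.7583) T_A=(-26.8724,-8.0700) T_B=(-29.9674,-27.5926) sweep=73.4829

bisector direction at 170.9917° = (-0.987666,0.156577)
center distance |VC| = r/sin(θ/2) = 16.521424/sin(53.2585°) = 20.617167
C = V + |VC|·bis = (-41.4959,-15.7583)
T_A = V + ((C−V)·d_A)·d_A = V + 12.3333·d_A = (-26.8724,-8.0700)
T_B = V + ((C−V)·d_B)·d_B = V + 12.3333·d_B = (-29.9674,-27.5926)
sweep = 180° − θ = 73.4829°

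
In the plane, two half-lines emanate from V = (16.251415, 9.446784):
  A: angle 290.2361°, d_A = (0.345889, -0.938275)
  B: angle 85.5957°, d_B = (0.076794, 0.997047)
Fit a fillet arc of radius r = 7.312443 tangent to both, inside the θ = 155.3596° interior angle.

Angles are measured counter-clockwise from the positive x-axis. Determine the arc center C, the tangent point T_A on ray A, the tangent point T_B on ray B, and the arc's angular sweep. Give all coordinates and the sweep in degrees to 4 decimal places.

center=(23.6649,10.4776) T_A=(16.8038,7.9483) T_B=(16.3741,11.0391) sweep=24.6404

bisector direction at 7.9159° = (0.990471,0.137719)
center distance |VC| = r/sin(θ/2) = 7.312443/sin(77.6798°) = 7.484815
C = V + |VC|·bis = (23.6649,10.4776)
T_A = V + ((C−V)·d_A)·d_A = V + 1.5971·d_A = (16.8038,7.9483)
T_B = V + ((C−V)·d_B)·d_B = V + 1.5971·d_B = (16.3741,11.0391)
sweep = 180° − θ = 24.6404°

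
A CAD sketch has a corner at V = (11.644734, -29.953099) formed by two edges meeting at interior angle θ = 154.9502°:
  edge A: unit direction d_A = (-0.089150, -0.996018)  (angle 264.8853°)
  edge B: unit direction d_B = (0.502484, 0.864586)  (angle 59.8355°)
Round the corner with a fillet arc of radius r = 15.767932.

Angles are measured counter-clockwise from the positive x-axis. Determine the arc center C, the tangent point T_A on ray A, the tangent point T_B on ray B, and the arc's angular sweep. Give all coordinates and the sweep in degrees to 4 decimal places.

center=(27.0376,-34.8477) T_A=(11.3325,-33.4420) T_B=(13.4049,-26.9246) sweep=25.0498

bisector direction at 342.3604° = (0.952981,-0.303029)
center distance |VC| = r/sin(θ/2) = 15.767932/sin(77.4751°) = 16.152327
C = V + |VC|·bis = (27.0376,-34.8477)
T_A = V + ((C−V)·d_A)·d_A = V + 3.5029·d_A = (11.3325,-33.4420)
T_B = V + ((C−V)·d_B)·d_B = V + 3.5029·d_B = (13.4049,-26.9246)
sweep = 180° − θ = 25.0498°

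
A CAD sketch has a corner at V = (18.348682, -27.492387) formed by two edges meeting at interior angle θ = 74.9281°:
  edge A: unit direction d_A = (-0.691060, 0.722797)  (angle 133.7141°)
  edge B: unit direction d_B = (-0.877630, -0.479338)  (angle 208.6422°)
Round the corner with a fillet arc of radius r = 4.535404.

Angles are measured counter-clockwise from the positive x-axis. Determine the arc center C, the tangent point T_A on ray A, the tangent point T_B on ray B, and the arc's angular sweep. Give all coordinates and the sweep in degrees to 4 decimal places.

bisector direction at 171.1781° = (-0.988170,0.153363)
center distance |VC| = r/sin(θ/2) = 4.535404/sin(37.4641°) = 7.456314
C = V + |VC|·bis = (10.9806,-26.3489)
T_A = V + ((C−V)·d_A)·d_A = V + 5.9183·d_A = (14.2588,-23.2146)
T_B = V + ((C−V)·d_B)·d_B = V + 5.9183·d_B = (13.1546,-30.3293)
sweep = 180° − θ = 105.0719°

center=(10.9806,-26.3489) T_A=(14.2588,-23.2146) T_B=(13.1546,-30.3293) sweep=105.0719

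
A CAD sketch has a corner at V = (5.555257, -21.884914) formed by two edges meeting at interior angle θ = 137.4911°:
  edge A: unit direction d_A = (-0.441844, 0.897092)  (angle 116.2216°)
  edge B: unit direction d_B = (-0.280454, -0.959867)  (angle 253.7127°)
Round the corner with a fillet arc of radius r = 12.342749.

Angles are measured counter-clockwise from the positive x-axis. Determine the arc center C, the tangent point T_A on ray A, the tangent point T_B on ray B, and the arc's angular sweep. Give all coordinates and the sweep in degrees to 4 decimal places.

bisector direction at 184.9671° = (-0.996245,-0.086585)
center distance |VC| = r/sin(θ/2) = 12.342749/sin(68.7455°) = 13.243581
C = V + |VC|·bis = (-7.6386,-23.0316)
T_A = V + ((C−V)·d_A)·d_A = V + 4.8009·d_A = (3.4340,-17.5780)
T_B = V + ((C−V)·d_B)·d_B = V + 4.8009·d_B = (4.2088,-26.4932)
sweep = 180° − θ = 42.5089°

center=(-7.6386,-23.0316) T_A=(3.4340,-17.5780) T_B=(4.2088,-26.4932) sweep=42.5089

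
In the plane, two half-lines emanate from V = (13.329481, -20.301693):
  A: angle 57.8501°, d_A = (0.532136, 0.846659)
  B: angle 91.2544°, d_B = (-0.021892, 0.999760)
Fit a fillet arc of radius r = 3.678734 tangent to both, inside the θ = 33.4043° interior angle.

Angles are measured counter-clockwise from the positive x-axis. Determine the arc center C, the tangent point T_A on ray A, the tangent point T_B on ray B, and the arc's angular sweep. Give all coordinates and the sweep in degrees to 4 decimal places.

center=(16.7389,-7.9639) T_A=(19.8536,-9.9215) T_B=(13.0611,-8.0444) sweep=146.5957

bisector direction at 74.5523° = (0.266359,0.963874)
center distance |VC| = r/sin(θ/2) = 3.678734/sin(16.7021°) = 12.800206
C = V + |VC|·bis = (16.7389,-7.9639)
T_A = V + ((C−V)·d_A)·d_A = V + 12.2602·d_A = (19.8536,-9.9215)
T_B = V + ((C−V)·d_B)·d_B = V + 12.2602·d_B = (13.0611,-8.0444)
sweep = 180° − θ = 146.5957°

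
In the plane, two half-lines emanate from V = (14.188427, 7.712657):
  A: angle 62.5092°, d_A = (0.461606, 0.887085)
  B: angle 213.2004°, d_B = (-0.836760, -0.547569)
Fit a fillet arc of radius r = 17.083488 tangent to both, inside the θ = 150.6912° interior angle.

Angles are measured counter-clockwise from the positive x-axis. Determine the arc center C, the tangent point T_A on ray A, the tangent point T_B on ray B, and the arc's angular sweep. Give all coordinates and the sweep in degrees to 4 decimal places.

center=(1.0960,19.5613) T_A=(16.2505,11.6755) T_B=(10.4504,5.2665) sweep=29.3088

bisector direction at 137.8548° = (-0.741447,0.671012)
center distance |VC| = r/sin(θ/2) = 17.083488/sin(75.3456°) = 17.657910
C = V + |VC|·bis = (1.0960,19.5613)
T_A = V + ((C−V)·d_A)·d_A = V + 4.4672·d_A = (16.2505,11.6755)
T_B = V + ((C−V)·d_B)·d_B = V + 4.4672·d_B = (10.4504,5.2665)
sweep = 180° − θ = 29.3088°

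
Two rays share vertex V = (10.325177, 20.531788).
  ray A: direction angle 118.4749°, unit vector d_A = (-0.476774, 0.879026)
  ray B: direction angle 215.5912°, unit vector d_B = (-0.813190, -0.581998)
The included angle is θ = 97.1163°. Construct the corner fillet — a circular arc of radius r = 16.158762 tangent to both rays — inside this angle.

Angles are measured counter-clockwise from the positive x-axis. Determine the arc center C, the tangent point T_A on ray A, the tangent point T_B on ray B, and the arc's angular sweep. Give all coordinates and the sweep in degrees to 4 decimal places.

bisector direction at 167.0331° = (-0.974500,0.224389)
center distance |VC| = r/sin(θ/2) = 16.158762/sin(48.5581°) = 21.555712
C = V + |VC|·bis = (-10.6809,25.3687)
T_A = V + ((C−V)·d_A)·d_A = V + 14.2669·d_A = (3.5231,33.0727)
T_B = V + ((C−V)·d_B)·d_B = V + 14.2669·d_B = (-1.2765,12.2285)
sweep = 180° − θ = 82.8837°

center=(-10.6809,25.3687) T_A=(3.5231,33.0727) T_B=(-1.2765,12.2285) sweep=82.8837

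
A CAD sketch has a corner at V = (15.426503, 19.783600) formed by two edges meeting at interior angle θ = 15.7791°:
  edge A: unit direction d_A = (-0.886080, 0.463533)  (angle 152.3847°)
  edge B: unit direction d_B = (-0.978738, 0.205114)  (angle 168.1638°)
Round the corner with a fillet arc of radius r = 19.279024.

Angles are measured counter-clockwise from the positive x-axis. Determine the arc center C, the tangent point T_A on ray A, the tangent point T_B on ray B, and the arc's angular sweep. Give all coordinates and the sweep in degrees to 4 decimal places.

center=(-116.7839,67.1888) T_A=(-107.8474,84.2716) T_B=(-120.7383,48.3197) sweep=164.2209

bisector direction at 160.2743° = (-0.941319,0.337518)
center distance |VC| = r/sin(θ/2) = 19.279024/sin(7.8895°) = 140.452265
C = V + |VC|·bis = (-116.7839,67.1888)
T_A = V + ((C−V)·d_A)·d_A = V + 139.1228·d_A = (-107.8474,84.2716)
T_B = V + ((C−V)·d_B)·d_B = V + 139.1228·d_B = (-120.7383,48.3197)
sweep = 180° − θ = 164.2209°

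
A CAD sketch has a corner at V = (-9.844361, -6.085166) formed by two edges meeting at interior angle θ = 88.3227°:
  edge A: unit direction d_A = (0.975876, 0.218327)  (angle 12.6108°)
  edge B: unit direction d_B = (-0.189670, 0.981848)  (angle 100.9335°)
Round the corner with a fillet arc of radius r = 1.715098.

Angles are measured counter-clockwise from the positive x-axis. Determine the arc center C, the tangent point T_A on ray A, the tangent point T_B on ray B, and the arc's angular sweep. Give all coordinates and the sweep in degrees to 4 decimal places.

bisector direction at 56.7722° = (0.547970,0.836498)
center distance |VC| = r/sin(θ/2) = 1.715098/sin(44.1613°) = 2.461811
C = V + |VC|·bis = (-8.4954,-4.0259)
T_A = V + ((C−V)·d_A)·d_A = V + 1.7661·d_A = (-8.1209,-5.6996)
T_B = V + ((C−V)·d_B)·d_B = V + 1.7661·d_B = (-10.1793,-4.3512)
sweep = 180° − θ = 91.6773°

center=(-8.4954,-4.0259) T_A=(-8.1209,-5.6996) T_B=(-10.1793,-4.3512) sweep=91.6773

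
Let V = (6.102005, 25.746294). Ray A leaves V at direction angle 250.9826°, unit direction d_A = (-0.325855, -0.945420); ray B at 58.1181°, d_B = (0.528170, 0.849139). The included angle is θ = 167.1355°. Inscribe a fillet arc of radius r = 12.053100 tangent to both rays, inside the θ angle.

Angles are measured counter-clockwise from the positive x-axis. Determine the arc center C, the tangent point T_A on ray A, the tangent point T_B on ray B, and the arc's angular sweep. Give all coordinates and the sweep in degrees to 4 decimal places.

bisector direction at 334.5504° = (0.902963,-0.429718)
center distance |VC| = r/sin(θ/2) = 12.053100/sin(83.5678°) = 12.129455
C = V + |VC|·bis = (17.0545,20.5341)
T_A = V + ((C−V)·d_A)·d_A = V + 1.3588·d_A = (5.6592,24.4616)
T_B = V + ((C−V)·d_B)·d_B = V + 1.3588·d_B = (6.8197,26.9001)
sweep = 180° − θ = 12.8645°

center=(17.0545,20.5341) T_A=(5.6592,24.4616) T_B=(6.8197,26.9001) sweep=12.8645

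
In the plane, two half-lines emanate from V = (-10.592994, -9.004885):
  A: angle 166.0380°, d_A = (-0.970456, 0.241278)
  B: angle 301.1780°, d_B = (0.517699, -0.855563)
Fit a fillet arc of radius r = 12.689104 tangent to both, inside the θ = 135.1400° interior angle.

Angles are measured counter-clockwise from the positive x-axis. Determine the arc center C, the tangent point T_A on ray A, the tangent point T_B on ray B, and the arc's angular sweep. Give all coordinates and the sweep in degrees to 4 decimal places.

bisector direction at 233.6080° = (-0.593306,-0.804977)
center distance |VC| = r/sin(θ/2) = 12.689104/sin(67.5700°) = 13.727650
C = V + |VC|·bis = (-18.7377,-20.0553)
T_A = V + ((C−V)·d_A)·d_A = V + 5.2378·d_A = (-15.6761,-7.7411)
T_B = V + ((C−V)·d_B)·d_B = V + 5.2378·d_B = (-7.8814,-13.4862)
sweep = 180° − θ = 44.8600°

center=(-18.7377,-20.0553) T_A=(-15.6761,-7.7411) T_B=(-7.8814,-13.4862) sweep=44.8600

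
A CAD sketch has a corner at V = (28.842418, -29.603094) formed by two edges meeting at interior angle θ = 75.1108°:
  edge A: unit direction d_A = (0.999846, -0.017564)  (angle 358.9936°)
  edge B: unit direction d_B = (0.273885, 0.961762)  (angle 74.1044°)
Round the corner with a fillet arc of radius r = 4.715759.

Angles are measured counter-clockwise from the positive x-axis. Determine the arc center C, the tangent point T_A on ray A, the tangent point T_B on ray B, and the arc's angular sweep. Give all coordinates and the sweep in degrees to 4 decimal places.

bisector direction at 36.5490° = (0.803348,0.595510)
center distance |VC| = r/sin(θ/2) = 4.715759/sin(37.5554°) = 7.736736
C = V + |VC|·bis = (35.0577,-24.9958)
T_A = V + ((C−V)·d_A)·d_A = V + 6.1334·d_A = (34.9749,-29.7108)
T_B = V + ((C−V)·d_B)·d_B = V + 6.1334·d_B = (30.5223,-23.7042)
sweep = 180° − θ = 104.8892°

center=(35.0577,-24.9958) T_A=(34.9749,-29.7108) T_B=(30.5223,-23.7042) sweep=104.8892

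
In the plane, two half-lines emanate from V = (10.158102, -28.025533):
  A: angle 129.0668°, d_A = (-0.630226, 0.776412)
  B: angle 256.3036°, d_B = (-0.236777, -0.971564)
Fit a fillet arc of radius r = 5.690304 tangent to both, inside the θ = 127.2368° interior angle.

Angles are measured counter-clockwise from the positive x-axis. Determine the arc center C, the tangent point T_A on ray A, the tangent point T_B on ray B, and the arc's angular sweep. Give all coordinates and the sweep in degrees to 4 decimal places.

center=(3.9613,-29.4204) T_A=(8.3793,-25.8342) T_B=(9.4898,-30.7677) sweep=52.7632

bisector direction at 192.6852° = (-0.975591,-0.219594)
center distance |VC| = r/sin(θ/2) = 5.690304/sin(63.6184°) = 6.351817
C = V + |VC|·bis = (3.9613,-29.4204)
T_A = V + ((C−V)·d_A)·d_A = V + 2.8224·d_A = (8.3793,-25.8342)
T_B = V + ((C−V)·d_B)·d_B = V + 2.8224·d_B = (9.4898,-30.7677)
sweep = 180° − θ = 52.7632°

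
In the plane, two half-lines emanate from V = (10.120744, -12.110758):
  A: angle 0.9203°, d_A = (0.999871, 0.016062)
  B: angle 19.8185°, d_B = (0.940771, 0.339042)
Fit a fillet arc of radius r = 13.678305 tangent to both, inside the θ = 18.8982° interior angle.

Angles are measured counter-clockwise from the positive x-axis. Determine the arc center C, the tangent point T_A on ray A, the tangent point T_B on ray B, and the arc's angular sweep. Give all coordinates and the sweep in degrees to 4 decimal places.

center=(92.0772,2.8858) T_A=(92.2969,-10.7907) T_B=(87.4397,15.7540) sweep=161.1018

bisector direction at 10.3694° = (0.983668,0.179994)
center distance |VC| = r/sin(θ/2) = 13.678305/sin(9.4491°) = 83.317247
C = V + |VC|·bis = (92.0772,2.8858)
T_A = V + ((C−V)·d_A)·d_A = V + 82.1868·d_A = (92.2969,-10.7907)
T_B = V + ((C−V)·d_B)·d_B = V + 82.1868·d_B = (87.4397,15.7540)
sweep = 180° − θ = 161.1018°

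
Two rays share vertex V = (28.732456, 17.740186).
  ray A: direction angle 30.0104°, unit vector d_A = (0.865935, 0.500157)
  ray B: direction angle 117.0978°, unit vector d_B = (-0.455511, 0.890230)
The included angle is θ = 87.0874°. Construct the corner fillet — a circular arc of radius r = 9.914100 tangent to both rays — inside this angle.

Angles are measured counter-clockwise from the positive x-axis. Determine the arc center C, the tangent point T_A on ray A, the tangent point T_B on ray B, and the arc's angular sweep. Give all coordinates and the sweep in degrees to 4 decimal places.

center=(32.8067,31.5425) T_A=(37.7653,22.9575) T_B=(23.9809,27.0265) sweep=92.9126

bisector direction at 73.5541° = (0.283110,0.959087)
center distance |VC| = r/sin(θ/2) = 9.914100/sin(43.5437°) = 14.391044
C = V + |VC|·bis = (32.8067,31.5425)
T_A = V + ((C−V)·d_A)·d_A = V + 10.4313·d_A = (37.7653,22.9575)
T_B = V + ((C−V)·d_B)·d_B = V + 10.4313·d_B = (23.9809,27.0265)
sweep = 180° − θ = 92.9126°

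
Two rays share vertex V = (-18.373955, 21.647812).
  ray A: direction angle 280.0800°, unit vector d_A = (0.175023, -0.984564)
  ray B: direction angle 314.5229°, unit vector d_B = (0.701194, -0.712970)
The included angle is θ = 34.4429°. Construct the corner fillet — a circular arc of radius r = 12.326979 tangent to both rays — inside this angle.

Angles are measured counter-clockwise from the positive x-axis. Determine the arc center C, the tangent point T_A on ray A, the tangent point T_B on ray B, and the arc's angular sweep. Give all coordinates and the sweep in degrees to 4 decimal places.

center=(0.7233,-15.3501) T_A=(-11.4134,-17.5076) T_B=(9.5121,-6.7065) sweep=145.5571

bisector direction at 297.3014° = (0.458672,-0.888606)
center distance |VC| = r/sin(θ/2) = 12.326979/sin(17.2215°) = 41.635963
C = V + |VC|·bis = (0.7233,-15.3501)
T_A = V + ((C−V)·d_A)·d_A = V + 39.7693·d_A = (-11.4134,-17.5076)
T_B = V + ((C−V)·d_B)·d_B = V + 39.7693·d_B = (9.5121,-6.7065)
sweep = 180° − θ = 145.5571°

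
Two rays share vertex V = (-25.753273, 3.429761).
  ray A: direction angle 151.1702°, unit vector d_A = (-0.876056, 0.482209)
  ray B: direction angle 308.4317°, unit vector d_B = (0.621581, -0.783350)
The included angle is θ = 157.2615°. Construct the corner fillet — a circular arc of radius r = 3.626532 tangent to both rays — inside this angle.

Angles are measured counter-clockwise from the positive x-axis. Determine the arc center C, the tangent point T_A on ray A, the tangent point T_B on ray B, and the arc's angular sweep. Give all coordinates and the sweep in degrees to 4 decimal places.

bisector direction at 229.8010° = (-0.645445,-0.763807)
center distance |VC| = r/sin(θ/2) = 3.626532/sin(78.6308°) = 3.699119
C = V + |VC|·bis = (-28.1409,0.6043)
T_A = V + ((C−V)·d_A)·d_A = V + 0.7292·d_A = (-26.3921,3.7814)
T_B = V + ((C−V)·d_B)·d_B = V + 0.7292·d_B = (-25.3000,2.8585)
sweep = 180° − θ = 22.7385°

center=(-28.1409,0.6043) T_A=(-26.3921,3.7814) T_B=(-25.3000,2.8585) sweep=22.7385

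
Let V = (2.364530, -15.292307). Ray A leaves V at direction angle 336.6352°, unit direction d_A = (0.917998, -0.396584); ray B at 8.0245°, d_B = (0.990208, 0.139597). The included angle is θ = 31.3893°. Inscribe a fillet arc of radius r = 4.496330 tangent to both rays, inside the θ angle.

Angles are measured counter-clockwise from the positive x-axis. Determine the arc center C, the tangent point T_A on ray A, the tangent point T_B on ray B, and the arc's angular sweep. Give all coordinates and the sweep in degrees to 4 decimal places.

center=(18.8375,-17.5108) T_A=(17.0543,-21.6384) T_B=(18.2098,-13.0585) sweep=148.6107

bisector direction at 352.3299° = (0.991053,-0.133470)
center distance |VC| = r/sin(θ/2) = 4.496330/sin(15.6946°) = 16.621644
C = V + |VC|·bis = (18.8375,-17.5108)
T_A = V + ((C−V)·d_A)·d_A = V + 16.0019·d_A = (17.0543,-21.6384)
T_B = V + ((C−V)·d_B)·d_B = V + 16.0019·d_B = (18.2098,-13.0585)
sweep = 180° − θ = 148.6107°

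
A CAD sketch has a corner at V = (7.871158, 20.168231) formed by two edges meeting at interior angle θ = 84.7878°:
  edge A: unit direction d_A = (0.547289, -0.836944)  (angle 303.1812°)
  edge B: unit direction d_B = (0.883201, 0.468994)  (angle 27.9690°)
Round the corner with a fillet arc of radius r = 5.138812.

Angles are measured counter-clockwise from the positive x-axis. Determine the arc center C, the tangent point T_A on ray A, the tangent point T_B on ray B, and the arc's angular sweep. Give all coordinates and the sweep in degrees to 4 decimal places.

bisector direction at 345.5751° = (0.968475,-0.249111)
center distance |VC| = r/sin(θ/2) = 5.138812/sin(42.3939°) = 7.621820
C = V + |VC|·bis = (15.2527,18.2696)
T_A = V + ((C−V)·d_A)·d_A = V + 5.6289·d_A = (10.9518,15.4571)
T_B = V + ((C−V)·d_B)·d_B = V + 5.6289·d_B = (12.8426,22.8082)
sweep = 180° − θ = 95.2122°

center=(15.2527,18.2696) T_A=(10.9518,15.4571) T_B=(12.8426,22.8082) sweep=95.2122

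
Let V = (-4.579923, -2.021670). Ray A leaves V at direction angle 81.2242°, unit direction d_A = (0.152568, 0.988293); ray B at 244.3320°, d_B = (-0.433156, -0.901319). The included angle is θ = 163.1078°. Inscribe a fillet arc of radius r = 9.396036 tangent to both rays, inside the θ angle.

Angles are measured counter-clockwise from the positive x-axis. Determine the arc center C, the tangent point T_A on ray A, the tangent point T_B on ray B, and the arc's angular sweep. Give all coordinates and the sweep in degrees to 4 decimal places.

bisector direction at 162.7781° = (-0.955165,0.296073)
center distance |VC| = r/sin(θ/2) = 9.396036/sin(81.5539°) = 9.499058
C = V + |VC|·bis = (-13.6531,0.7907)
T_A = V + ((C−V)·d_A)·d_A = V + 1.3952·d_A = (-4.3671,-0.6428)
T_B = V + ((C−V)·d_B)·d_B = V + 1.3952·d_B = (-5.1843,-3.2792)
sweep = 180° − θ = 16.8922°

center=(-13.6531,0.7907) T_A=(-4.3671,-0.6428) T_B=(-5.1843,-3.2792) sweep=16.8922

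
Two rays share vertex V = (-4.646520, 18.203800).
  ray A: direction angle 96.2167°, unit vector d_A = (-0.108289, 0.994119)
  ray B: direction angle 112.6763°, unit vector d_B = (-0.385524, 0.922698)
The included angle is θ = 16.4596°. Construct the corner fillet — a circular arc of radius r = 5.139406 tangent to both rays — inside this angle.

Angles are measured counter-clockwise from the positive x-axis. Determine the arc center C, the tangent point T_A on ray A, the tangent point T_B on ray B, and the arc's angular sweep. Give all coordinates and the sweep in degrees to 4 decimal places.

center=(-13.6037,52.9724) T_A=(-8.4945,53.5289) T_B=(-18.3458,50.9910) sweep=163.5404

bisector direction at 104.4465° = (-0.249476,0.968381)
center distance |VC| = r/sin(θ/2) = 5.139406/sin(8.2298°) = 35.903821
C = V + |VC|·bis = (-13.6037,52.9724)
T_A = V + ((C−V)·d_A)·d_A = V + 35.5341·d_A = (-8.4945,53.5289)
T_B = V + ((C−V)·d_B)·d_B = V + 35.5341·d_B = (-18.3458,50.9910)
sweep = 180° − θ = 163.5404°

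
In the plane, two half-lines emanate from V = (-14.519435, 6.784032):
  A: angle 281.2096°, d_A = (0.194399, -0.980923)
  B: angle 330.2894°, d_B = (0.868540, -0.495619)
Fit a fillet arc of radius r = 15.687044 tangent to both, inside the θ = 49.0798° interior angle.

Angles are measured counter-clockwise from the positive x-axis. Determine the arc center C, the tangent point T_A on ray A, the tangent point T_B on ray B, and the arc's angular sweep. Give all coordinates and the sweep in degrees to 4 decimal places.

bisector direction at 305.7495° = (0.584243,-0.811579)
center distance |VC| = r/sin(θ/2) = 15.687044/sin(24.5399°) = 37.770361
C = V + |VC|·bis = (7.5476,-23.8696)
T_A = V + ((C−V)·d_A)·d_A = V + 34.3586·d_A = (-7.8402,-26.9191)
T_B = V + ((C−V)·d_B)·d_B = V + 34.3586·d_B = (15.3224,-10.2448)
sweep = 180° − θ = 130.9202°

center=(7.5476,-23.8696) T_A=(-7.8402,-26.9191) T_B=(15.3224,-10.2448) sweep=130.9202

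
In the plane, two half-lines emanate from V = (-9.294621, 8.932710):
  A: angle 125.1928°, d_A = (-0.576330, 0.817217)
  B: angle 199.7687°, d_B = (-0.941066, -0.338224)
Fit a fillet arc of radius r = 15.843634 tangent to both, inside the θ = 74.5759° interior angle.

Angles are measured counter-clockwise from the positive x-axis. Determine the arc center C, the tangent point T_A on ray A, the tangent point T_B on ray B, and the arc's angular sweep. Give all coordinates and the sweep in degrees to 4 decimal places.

bisector direction at 162.4808° = (-0.953616,0.301026)
center distance |VC| = r/sin(θ/2) = 15.843634/sin(37.2880°) = 26.152332
C = V + |VC|·bis = (-34.2339,16.8052)
T_A = V + ((C−V)·d_A)·d_A = V + 20.8068·d_A = (-21.2862,25.9364)
T_B = V + ((C−V)·d_B)·d_B = V + 20.8068·d_B = (-28.8752,1.8953)
sweep = 180° − θ = 105.4241°

center=(-34.2339,16.8052) T_A=(-21.2862,25.9364) T_B=(-28.8752,1.8953) sweep=105.4241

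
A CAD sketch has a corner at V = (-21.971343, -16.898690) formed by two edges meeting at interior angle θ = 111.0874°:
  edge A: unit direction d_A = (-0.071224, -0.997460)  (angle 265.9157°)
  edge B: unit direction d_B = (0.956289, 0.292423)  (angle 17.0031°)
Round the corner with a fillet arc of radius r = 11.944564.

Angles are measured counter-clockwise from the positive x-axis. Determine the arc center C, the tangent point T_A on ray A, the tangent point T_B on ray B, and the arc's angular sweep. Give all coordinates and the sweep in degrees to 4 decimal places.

bisector direction at 321.4594° = (0.782167,-0.623069)
center distance |VC| = r/sin(θ/2) = 11.944564/sin(55.5437°) = 14.486021
C = V + |VC|·bis = (-10.6409,-25.9245)
T_A = V + ((C−V)·d_A)·d_A = V + 8.1959·d_A = (-22.5551,-25.0737)
T_B = V + ((C−V)·d_B)·d_B = V + 8.1959·d_B = (-14.1337,-14.5020)
sweep = 180° − θ = 68.9126°

center=(-10.6409,-25.9245) T_A=(-22.5551,-25.0737) T_B=(-14.1337,-14.5020) sweep=68.9126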